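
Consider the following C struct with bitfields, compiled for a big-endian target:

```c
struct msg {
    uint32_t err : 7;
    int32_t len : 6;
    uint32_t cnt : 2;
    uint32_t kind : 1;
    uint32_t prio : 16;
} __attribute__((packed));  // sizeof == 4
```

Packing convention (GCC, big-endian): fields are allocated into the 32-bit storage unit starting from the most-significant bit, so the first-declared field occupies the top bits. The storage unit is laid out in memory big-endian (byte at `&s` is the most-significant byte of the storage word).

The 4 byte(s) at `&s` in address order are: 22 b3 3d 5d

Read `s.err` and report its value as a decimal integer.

[0]=0x22 [1]=0xb3 [2]=0x3d [3]=0x5d (big-endian) → word 0x22b33d5d
err:7 @ bit 25 → (0x22b33d5d>>25)&0x7f = 0x11  ←
len:6 @ bit 19 → (0x22b33d5d>>19)&0x3f = 0x16
cnt:2 @ bit 17 → (0x22b33d5d>>17)&0x3 = 0x1
kind:1 @ bit 16 → (0x22b33d5d>>16)&0x1 = 0x1
prio:16 @ bit 0 → (0x22b33d5d>>0)&0xffff = 0x3d5d

17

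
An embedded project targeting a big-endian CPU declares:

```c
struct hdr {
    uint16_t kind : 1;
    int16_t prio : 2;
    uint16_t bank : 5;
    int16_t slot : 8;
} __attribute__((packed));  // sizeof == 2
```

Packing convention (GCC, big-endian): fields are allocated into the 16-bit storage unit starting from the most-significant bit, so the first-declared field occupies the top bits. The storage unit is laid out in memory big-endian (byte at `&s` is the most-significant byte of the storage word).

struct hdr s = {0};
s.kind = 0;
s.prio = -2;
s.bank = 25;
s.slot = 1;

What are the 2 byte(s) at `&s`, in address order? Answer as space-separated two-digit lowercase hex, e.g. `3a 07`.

kind (1b) val=0 bits=0x0 at bit 15: 0x0000
prio (2b) val=-2 bits=0x2 at bit 13: 0x4000
bank (5b) val=25 bits=0x19 at bit 8: 0x5900
slot (8b) val=1 bits=0x1 at bit 0: 0x5901
word = 0x5901 → big-endian bytes:
  [0]=0x59  [1]=0x01

59 01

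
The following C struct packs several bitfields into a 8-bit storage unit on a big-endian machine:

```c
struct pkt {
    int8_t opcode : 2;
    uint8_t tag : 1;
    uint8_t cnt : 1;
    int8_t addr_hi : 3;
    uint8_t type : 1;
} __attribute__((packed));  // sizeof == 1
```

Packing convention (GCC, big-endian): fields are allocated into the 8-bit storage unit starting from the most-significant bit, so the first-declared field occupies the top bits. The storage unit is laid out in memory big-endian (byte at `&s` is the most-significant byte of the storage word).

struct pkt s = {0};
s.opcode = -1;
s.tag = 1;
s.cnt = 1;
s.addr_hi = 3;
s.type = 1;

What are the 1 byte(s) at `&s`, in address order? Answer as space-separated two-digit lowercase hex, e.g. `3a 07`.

f7

[6+:2] opcode=-1 & 0x3 = 0x3; word=0xc0
[5+:1] tag=1 & 0x1 = 0x1; word=0xe0
[4+:1] cnt=1 & 0x1 = 0x1; word=0xf0
[1+:3] addr_hi=3 & 0x7 = 0x3; word=0xf6
[0+:1] type=1 & 0x1 = 0x1; word=0xf7
word = 0xf7 → big-endian bytes:
  [0]=0xf7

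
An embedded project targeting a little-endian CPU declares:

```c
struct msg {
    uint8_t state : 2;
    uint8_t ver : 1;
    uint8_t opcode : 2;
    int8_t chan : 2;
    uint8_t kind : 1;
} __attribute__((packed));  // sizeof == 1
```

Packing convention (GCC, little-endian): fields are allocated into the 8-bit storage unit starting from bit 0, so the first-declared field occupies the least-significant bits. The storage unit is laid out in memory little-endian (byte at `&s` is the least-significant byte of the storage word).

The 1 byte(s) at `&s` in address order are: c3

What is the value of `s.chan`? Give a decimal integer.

-2

[0]=0xc3 (little-endian) → word 0xc3
state [0+:2] = (word>>0) & 0x3 = 3
ver [2+:1] = (word>>2) & 0x1 = 0
opcode [3+:2] = (word>>3) & 0x3 = 0
chan [5+:2] = (word>>5) & 0x3 = 2  ←
kind [7+:1] = (word>>7) & 0x1 = 1
chan signed 2b, MSB=1: 2 - 4 = -2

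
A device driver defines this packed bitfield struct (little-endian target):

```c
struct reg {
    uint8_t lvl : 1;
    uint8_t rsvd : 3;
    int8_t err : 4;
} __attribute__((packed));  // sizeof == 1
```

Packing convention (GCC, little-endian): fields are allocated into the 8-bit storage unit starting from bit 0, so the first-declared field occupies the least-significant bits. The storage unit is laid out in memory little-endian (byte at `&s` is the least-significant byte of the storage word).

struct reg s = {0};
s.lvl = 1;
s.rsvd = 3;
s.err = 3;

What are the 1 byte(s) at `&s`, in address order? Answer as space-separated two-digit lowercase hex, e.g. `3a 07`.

[0+:1] lvl=1 & 0x1 = 0x1; word=0x01
[1+:3] rsvd=3 & 0x7 = 0x3; word=0x07
[4+:4] err=3 & 0xf = 0x3; word=0x37
word = 0x37 → little-endian bytes:
  [0]=0x37

37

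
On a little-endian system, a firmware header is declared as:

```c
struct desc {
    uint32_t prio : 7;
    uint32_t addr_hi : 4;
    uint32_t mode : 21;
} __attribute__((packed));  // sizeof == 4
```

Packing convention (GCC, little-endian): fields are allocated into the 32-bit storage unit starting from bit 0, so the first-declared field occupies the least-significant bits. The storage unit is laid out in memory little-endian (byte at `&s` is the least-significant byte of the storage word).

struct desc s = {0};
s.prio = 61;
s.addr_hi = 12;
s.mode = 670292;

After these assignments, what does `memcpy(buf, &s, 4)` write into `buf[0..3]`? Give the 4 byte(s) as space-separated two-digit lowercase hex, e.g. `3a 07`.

3d a6 d2 51

prio:7 = 61 → 0x3d << 0 → word 0x0000003d
addr_hi:4 = 12 → 0xc << 7 → word 0x0000063d
mode:21 = 670292 → 0xa3a54 << 11 → word 0x51d2a63d
word = 0x51d2a63d → little-endian bytes:
  [0]=0x3d  [1]=0xa6  [2]=0xd2  [3]=0x51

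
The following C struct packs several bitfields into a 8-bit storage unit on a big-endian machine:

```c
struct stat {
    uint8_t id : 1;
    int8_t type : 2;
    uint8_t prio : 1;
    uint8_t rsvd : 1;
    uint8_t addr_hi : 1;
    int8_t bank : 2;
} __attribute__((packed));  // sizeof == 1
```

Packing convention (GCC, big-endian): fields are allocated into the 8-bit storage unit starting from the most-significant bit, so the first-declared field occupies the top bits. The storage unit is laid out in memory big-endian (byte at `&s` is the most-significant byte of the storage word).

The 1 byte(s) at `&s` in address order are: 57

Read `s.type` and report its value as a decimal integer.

-2

[0]=0x57 (big-endian) → word 0x57
id:1 @ bit 7 → (0x57>>7)&0x1 = 0x0
type:2 @ bit 5 → (0x57>>5)&0x3 = 0x2  ←
prio:1 @ bit 4 → (0x57>>4)&0x1 = 0x1
rsvd:1 @ bit 3 → (0x57>>3)&0x1 = 0x0
addr_hi:1 @ bit 2 → (0x57>>2)&0x1 = 0x1
bank:2 @ bit 0 → (0x57>>0)&0x3 = 0x3
type signed 2b, MSB=1: 2 - 4 = -2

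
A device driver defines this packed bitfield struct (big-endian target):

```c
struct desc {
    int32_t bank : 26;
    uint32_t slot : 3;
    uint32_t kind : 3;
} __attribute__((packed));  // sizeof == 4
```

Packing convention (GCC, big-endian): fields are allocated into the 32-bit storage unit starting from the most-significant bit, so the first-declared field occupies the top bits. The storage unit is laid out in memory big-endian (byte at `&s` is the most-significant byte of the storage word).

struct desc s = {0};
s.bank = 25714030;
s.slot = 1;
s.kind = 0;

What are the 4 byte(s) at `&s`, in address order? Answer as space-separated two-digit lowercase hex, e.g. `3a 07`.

62 17 5b 88

bank (26b) val=25714030 bits=0x1885d6e at bit 6: 0x62175b80
slot (3b) val=1 bits=0x1 at bit 3: 0x62175b88
kind (3b) val=0 bits=0x0 at bit 0: 0x62175b88
word = 0x62175b88 → big-endian bytes:
  [0]=0x62  [1]=0x17  [2]=0x5b  [3]=0x88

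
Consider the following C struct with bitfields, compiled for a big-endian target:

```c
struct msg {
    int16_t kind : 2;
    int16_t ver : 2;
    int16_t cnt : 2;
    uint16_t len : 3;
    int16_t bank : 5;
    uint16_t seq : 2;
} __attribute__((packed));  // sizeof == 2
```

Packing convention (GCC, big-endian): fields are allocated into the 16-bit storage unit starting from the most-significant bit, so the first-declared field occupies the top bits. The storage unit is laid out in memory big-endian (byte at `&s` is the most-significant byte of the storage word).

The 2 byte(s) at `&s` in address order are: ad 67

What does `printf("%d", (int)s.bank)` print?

[0]=0xad [1]=0x67 (big-endian) → word 0xad67
kind:2 @ bit 14 → (0xad67>>14)&0x3 = 0x2
ver:2 @ bit 12 → (0xad67>>12)&0x3 = 0x2
cnt:2 @ bit 10 → (0xad67>>10)&0x3 = 0x3
len:3 @ bit 7 → (0xad67>>7)&0x7 = 0x2
bank:5 @ bit 2 → (0xad67>>2)&0x1f = 0x19  ←
seq:2 @ bit 0 → (0xad67>>0)&0x3 = 0x3
bank signed 5b, MSB=1: 25 - 32 = -7

-7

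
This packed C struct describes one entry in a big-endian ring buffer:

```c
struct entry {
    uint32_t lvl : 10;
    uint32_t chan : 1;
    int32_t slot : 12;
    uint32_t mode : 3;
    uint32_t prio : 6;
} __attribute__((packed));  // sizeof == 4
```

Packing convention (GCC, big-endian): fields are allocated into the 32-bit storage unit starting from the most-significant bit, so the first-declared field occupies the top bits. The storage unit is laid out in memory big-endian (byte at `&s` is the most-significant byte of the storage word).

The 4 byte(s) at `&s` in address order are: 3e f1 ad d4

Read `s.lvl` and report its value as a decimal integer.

251

[0]=0x3e [1]=0xf1 [2]=0xad [3]=0xd4 (big-endian) → word 0x3ef1add4
lvl [22+:10] = (word>>22) & 0x3ff = 251  ←
chan [21+:1] = (word>>21) & 0x1 = 1
slot [9+:12] = (word>>9) & 0xfff = 2262
mode [6+:3] = (word>>6) & 0x7 = 7
prio [0+:6] = (word>>0) & 0x3f = 20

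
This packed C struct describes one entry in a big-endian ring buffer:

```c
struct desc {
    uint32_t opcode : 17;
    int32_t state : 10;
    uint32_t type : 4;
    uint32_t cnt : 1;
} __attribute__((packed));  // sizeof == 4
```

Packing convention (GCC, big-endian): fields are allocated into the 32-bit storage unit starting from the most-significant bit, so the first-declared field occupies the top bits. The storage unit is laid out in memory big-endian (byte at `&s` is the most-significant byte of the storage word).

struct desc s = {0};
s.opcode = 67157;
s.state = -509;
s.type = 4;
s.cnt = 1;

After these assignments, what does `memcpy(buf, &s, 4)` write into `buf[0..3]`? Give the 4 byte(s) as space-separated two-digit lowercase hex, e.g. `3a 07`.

opcode (17b) val=67157 bits=0x10655 at bit 15: 0x832a8000
state (10b) val=-509 bits=0x203 at bit 5: 0x832ac060
type (4b) val=4 bits=0x4 at bit 1: 0x832ac068
cnt (1b) val=1 bits=0x1 at bit 0: 0x832ac069
word = 0x832ac069 → big-endian bytes:
  [0]=0x83  [1]=0x2a  [2]=0xc0  [3]=0x69

83 2a c0 69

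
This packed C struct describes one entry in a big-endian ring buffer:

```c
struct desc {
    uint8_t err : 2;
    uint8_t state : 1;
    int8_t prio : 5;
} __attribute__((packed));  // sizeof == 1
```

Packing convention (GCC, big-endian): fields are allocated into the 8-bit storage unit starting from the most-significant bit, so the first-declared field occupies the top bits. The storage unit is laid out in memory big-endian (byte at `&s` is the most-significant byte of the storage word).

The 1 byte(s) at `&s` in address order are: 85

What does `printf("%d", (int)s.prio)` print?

[0]=0x85 (big-endian) → word 0x85
err [6+:2] = (word>>6) & 0x3 = 2
state [5+:1] = (word>>5) & 0x1 = 0
prio [0+:5] = (word>>0) & 0x1f = 5  ←
prio signed 5b, MSB=0: value = 5

5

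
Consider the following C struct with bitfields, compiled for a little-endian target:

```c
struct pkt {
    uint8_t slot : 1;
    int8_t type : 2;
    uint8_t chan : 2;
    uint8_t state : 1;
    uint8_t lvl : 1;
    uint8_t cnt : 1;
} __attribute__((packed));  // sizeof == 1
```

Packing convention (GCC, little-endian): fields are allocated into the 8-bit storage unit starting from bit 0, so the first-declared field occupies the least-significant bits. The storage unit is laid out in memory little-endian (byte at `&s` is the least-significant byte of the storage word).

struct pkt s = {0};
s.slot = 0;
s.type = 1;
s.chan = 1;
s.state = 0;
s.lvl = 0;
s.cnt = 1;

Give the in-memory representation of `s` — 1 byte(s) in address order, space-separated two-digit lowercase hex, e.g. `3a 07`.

8a

slot:1 = 0 → 0x0 << 0 → word 0x00
type:2 = 1 → 0x1 << 1 → word 0x02
chan:2 = 1 → 0x1 << 3 → word 0x0a
state:1 = 0 → 0x0 << 5 → word 0x0a
lvl:1 = 0 → 0x0 << 6 → word 0x0a
cnt:1 = 1 → 0x1 << 7 → word 0x8a
word = 0x8a → little-endian bytes:
  [0]=0x8a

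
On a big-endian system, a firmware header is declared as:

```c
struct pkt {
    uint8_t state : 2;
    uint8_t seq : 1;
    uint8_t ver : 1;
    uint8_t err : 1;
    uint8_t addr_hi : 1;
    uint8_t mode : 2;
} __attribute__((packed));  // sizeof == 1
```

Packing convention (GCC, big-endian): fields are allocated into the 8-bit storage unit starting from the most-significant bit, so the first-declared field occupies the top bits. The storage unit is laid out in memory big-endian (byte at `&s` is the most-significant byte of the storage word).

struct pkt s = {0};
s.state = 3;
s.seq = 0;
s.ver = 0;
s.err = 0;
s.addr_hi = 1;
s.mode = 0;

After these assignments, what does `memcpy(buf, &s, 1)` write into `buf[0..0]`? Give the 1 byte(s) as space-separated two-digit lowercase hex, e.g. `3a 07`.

c4

[6+:2] state=3 & 0x3 = 0x3; word=0xc0
[5+:1] seq=0 & 0x1 = 0x0; word=0xc0
[4+:1] ver=0 & 0x1 = 0x0; word=0xc0
[3+:1] err=0 & 0x1 = 0x0; word=0xc0
[2+:1] addr_hi=1 & 0x1 = 0x1; word=0xc4
[0+:2] mode=0 & 0x3 = 0x0; word=0xc4
word = 0xc4 → big-endian bytes:
  [0]=0xc4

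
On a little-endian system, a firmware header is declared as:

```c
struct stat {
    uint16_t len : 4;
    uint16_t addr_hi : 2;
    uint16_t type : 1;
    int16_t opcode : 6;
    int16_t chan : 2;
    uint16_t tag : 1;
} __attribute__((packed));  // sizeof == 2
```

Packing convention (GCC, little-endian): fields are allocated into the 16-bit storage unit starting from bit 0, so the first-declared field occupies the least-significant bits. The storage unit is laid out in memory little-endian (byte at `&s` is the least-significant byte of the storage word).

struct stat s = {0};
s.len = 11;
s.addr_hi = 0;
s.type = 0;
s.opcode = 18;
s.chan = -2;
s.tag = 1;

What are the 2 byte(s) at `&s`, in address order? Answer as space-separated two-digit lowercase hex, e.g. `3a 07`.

0b c9

[0+:4] len=11 & 0xf = 0xb; word=0x000b
[4+:2] addr_hi=0 & 0x3 = 0x0; word=0x000b
[6+:1] type=0 & 0x1 = 0x0; word=0x000b
[7+:6] opcode=18 & 0x3f = 0x12; word=0x090b
[13+:2] chan=-2 & 0x3 = 0x2; word=0x490b
[15+:1] tag=1 & 0x1 = 0x1; word=0xc90b
word = 0xc90b → little-endian bytes:
  [0]=0x0b  [1]=0xc9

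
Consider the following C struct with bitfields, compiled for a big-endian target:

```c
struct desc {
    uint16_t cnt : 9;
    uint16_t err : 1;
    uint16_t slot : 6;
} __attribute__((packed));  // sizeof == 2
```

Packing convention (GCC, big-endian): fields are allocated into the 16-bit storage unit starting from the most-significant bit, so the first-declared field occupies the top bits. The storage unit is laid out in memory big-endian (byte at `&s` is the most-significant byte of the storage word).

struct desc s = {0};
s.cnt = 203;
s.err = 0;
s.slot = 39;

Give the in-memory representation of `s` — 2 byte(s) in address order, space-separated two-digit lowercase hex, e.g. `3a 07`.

[7+:9] cnt=203 & 0x1ff = 0xcb; word=0x6580
[6+:1] err=0 & 0x1 = 0x0; word=0x6580
[0+:6] slot=39 & 0x3f = 0x27; word=0x65a7
word = 0x65a7 → big-endian bytes:
  [0]=0x65  [1]=0xa7

65 a7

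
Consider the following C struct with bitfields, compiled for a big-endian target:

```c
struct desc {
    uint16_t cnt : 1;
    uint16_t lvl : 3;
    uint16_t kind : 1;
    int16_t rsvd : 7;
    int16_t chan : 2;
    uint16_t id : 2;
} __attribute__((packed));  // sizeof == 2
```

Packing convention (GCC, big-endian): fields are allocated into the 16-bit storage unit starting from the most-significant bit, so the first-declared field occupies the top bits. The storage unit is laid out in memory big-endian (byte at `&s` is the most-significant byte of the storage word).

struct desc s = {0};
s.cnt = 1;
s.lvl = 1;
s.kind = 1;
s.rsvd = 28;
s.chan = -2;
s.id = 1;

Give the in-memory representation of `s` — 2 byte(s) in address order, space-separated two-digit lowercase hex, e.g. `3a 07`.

99 c9

[15+:1] cnt=1 & 0x1 = 0x1; word=0x8000
[12+:3] lvl=1 & 0x7 = 0x1; word=0x9000
[11+:1] kind=1 & 0x1 = 0x1; word=0x9800
[4+:7] rsvd=28 & 0x7f = 0x1c; word=0x99c0
[2+:2] chan=-2 & 0x3 = 0x2; word=0x99c8
[0+:2] id=1 & 0x3 = 0x1; word=0x99c9
word = 0x99c9 → big-endian bytes:
  [0]=0x99  [1]=0xc9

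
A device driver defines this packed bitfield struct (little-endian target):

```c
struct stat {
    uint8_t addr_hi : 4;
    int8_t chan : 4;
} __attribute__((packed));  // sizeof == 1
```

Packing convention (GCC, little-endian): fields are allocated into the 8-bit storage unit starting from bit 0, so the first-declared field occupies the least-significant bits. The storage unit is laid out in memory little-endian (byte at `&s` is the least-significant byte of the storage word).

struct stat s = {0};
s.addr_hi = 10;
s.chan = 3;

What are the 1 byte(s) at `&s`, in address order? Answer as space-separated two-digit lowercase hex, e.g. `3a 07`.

addr_hi (4b) val=10 bits=0xa at bit 0: 0x0a
chan (4b) val=3 bits=0x3 at bit 4: 0x3a
word = 0x3a → little-endian bytes:
  [0]=0x3a

3a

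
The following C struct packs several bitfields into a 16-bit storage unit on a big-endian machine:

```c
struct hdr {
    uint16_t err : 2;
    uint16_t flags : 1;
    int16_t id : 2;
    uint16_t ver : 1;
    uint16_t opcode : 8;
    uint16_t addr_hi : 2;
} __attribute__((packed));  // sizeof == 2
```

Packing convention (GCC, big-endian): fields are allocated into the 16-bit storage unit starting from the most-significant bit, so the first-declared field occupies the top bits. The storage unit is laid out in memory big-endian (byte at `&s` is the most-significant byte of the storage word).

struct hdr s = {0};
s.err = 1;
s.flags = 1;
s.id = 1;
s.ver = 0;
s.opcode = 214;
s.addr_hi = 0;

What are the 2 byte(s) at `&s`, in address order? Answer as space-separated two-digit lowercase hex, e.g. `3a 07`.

err:2 = 1 → 0x1 << 14 → word 0x4000
flags:1 = 1 → 0x1 << 13 → word 0x6000
id:2 = 1 → 0x1 << 11 → word 0x6800
ver:1 = 0 → 0x0 << 10 → word 0x6800
opcode:8 = 214 → 0xd6 << 2 → word 0x6b58
addr_hi:2 = 0 → 0x0 << 0 → word 0x6b58
word = 0x6b58 → big-endian bytes:
  [0]=0x6b  [1]=0x58

6b 58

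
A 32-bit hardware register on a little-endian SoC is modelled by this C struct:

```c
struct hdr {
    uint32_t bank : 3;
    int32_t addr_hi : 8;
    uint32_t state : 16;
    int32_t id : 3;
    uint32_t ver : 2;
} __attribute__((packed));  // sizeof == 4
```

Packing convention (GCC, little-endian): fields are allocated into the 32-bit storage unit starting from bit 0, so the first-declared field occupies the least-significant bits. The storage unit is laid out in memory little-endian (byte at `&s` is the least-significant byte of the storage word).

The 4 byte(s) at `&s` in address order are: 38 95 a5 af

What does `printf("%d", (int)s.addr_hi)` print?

[0]=0x38 [1]=0x95 [2]=0xa5 [3]=0xaf (little-endian) → word 0xafa59538
bank [0+:3] = (word>>0) & 0x7 = 0
addr_hi [3+:8] = (word>>3) & 0xff = 167  ←
state [11+:16] = (word>>11) & 0xffff = 62642
id [27+:3] = (word>>27) & 0x7 = 5
ver [30+:2] = (word>>30) & 0x3 = 2
addr_hi signed 8b, MSB=1: 167 - 256 = -89

-89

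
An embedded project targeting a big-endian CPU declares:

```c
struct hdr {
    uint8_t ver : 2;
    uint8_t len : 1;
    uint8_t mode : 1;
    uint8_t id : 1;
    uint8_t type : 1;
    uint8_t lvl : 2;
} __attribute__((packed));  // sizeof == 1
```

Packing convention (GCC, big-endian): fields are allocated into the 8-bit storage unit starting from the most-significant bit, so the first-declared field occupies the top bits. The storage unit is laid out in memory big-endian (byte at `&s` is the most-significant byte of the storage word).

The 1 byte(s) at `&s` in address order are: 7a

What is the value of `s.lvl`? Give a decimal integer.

[0]=0x7a (big-endian) → word 0x7a
ver:2 @ bit 6 → (0x7a>>6)&0x3 = 0x1
len:1 @ bit 5 → (0x7a>>5)&0x1 = 0x1
mode:1 @ bit 4 → (0x7a>>4)&0x1 = 0x1
id:1 @ bit 3 → (0x7a>>3)&0x1 = 0x1
type:1 @ bit 2 → (0x7a>>2)&0x1 = 0x0
lvl:2 @ bit 0 → (0x7a>>0)&0x3 = 0x2  ←

2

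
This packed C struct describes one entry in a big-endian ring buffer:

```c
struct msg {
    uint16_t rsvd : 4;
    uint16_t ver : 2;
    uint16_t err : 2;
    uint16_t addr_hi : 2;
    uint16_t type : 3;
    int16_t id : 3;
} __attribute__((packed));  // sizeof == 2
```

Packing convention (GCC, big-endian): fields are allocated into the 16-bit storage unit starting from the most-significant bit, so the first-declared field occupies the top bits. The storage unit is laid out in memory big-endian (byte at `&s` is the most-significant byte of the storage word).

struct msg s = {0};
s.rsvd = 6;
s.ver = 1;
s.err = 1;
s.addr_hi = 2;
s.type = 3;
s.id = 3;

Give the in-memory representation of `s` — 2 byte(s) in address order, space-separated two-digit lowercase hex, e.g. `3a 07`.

[12+:4] rsvd=6 & 0xf = 0x6; word=0x6000
[10+:2] ver=1 & 0x3 = 0x1; word=0x6400
[8+:2] err=1 & 0x3 = 0x1; word=0x6500
[6+:2] addr_hi=2 & 0x3 = 0x2; word=0x6580
[3+:3] type=3 & 0x7 = 0x3; word=0x6598
[0+:3] id=3 & 0x7 = 0x3; word=0x659b
word = 0x659b → big-endian bytes:
  [0]=0x65  [1]=0x9b

65 9b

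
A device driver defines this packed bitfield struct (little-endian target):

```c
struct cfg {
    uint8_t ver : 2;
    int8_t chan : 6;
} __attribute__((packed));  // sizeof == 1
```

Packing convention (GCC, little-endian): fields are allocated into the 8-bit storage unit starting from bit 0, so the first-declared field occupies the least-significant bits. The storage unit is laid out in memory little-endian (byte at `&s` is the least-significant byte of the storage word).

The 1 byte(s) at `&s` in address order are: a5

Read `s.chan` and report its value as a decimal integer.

[0]=0xa5 (little-endian) → word 0xa5
ver [0+:2] = (word>>0) & 0x3 = 1
chan [2+:6] = (word>>2) & 0x3f = 41  ←
chan signed 6b, MSB=1: 41 - 64 = -23

-23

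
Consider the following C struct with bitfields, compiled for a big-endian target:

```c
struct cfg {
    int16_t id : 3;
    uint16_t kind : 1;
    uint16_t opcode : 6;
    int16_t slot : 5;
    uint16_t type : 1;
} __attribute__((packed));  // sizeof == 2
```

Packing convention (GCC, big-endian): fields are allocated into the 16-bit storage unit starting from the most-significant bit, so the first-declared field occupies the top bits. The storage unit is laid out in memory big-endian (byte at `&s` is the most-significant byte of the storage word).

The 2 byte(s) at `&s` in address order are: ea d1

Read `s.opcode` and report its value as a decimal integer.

43

[0]=0xea [1]=0xd1 (big-endian) → word 0xead1
id:3 @ bit 13 → (0xead1>>13)&0x7 = 0x7
kind:1 @ bit 12 → (0xead1>>12)&0x1 = 0x0
opcode:6 @ bit 6 → (0xead1>>6)&0x3f = 0x2b  ←
slot:5 @ bit 1 → (0xead1>>1)&0x1f = 0x8
type:1 @ bit 0 → (0xead1>>0)&0x1 = 0x1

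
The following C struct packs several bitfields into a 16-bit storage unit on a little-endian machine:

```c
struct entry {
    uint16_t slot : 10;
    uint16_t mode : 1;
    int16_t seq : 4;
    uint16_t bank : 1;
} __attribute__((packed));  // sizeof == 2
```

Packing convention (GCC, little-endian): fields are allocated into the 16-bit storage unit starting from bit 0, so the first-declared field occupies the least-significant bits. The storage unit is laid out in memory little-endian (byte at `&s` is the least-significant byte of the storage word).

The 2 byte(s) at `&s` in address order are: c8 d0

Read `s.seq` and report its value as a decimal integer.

[0]=0xc8 [1]=0xd0 (little-endian) → word 0xd0c8
slot [0+:10] = (word>>0) & 0x3ff = 200
mode [10+:1] = (word>>10) & 0x1 = 0
seq [11+:4] = (word>>11) & 0xf = 10  ←
bank [15+:1] = (word>>15) & 0x1 = 1
seq signed 4b, MSB=1: 10 - 16 = -6

-6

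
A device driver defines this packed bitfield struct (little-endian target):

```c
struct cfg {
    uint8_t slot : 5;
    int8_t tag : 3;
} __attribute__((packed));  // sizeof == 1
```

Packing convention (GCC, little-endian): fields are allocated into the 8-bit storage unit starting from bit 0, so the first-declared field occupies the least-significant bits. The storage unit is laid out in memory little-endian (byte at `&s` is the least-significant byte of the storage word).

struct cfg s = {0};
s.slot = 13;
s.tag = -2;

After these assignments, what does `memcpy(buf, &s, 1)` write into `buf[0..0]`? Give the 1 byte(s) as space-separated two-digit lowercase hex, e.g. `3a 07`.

cd

slot:5 = 13 → 0xd << 0 → word 0x0d
tag:3 = -2 → 0x6 << 5 → word 0xcd
word = 0xcd → little-endian bytes:
  [0]=0xcd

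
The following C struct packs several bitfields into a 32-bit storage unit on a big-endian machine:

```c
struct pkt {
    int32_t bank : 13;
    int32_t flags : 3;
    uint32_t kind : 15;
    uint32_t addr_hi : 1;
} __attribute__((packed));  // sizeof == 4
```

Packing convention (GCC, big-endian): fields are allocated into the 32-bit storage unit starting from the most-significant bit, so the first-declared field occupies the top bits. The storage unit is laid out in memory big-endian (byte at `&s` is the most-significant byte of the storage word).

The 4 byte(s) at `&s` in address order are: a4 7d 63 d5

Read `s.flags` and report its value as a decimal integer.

[0]=0xa4 [1]=0x7d [2]=0x63 [3]=0xd5 (big-endian) → word 0xa47d63d5
bank:13 @ bit 19 → (0xa47d63d5>>19)&0x1fff = 0x148f
flags:3 @ bit 16 → (0xa47d63d5>>16)&0x7 = 0x5  ←
kind:15 @ bit 1 → (0xa47d63d5>>1)&0x7fff = 0x31ea
addr_hi:1 @ bit 0 → (0xa47d63d5>>0)&0x1 = 0x1
flags signed 3b, MSB=1: 5 - 8 = -3

-3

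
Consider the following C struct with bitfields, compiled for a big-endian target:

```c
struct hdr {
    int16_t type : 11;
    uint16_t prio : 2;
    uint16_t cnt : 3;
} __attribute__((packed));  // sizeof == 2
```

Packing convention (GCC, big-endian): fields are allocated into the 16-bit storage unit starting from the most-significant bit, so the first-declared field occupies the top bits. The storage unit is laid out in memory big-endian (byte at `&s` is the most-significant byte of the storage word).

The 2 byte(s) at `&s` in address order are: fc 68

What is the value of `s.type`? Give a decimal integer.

-29

[0]=0xfc [1]=0x68 (big-endian) → word 0xfc68
type [5+:11] = (word>>5) & 0x7ff = 2019  ←
prio [3+:2] = (word>>3) & 0x3 = 1
cnt [0+:3] = (word>>0) & 0x7 = 0
type signed 11b, MSB=1: 2019 - 2048 = -29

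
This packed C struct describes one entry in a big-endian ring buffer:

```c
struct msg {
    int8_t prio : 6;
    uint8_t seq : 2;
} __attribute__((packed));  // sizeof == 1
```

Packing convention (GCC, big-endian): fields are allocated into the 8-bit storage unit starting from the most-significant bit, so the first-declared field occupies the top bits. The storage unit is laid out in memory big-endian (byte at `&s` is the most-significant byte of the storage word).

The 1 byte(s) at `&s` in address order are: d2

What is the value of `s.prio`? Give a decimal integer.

-12

[0]=0xd2 (big-endian) → word 0xd2
prio [2+:6] = (word>>2) & 0x3f = 52  ←
seq [0+:2] = (word>>0) & 0x3 = 2
prio signed 6b, MSB=1: 52 - 64 = -12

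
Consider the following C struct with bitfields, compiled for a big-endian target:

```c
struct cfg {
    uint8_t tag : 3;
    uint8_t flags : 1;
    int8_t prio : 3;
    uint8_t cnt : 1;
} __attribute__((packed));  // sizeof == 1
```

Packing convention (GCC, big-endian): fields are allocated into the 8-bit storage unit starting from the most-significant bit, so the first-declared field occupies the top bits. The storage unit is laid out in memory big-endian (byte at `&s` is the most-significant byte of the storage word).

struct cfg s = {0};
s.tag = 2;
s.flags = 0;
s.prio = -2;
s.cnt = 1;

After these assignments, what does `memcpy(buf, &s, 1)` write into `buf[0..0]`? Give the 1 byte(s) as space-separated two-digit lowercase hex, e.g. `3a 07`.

tag (3b) val=2 bits=0x2 at bit 5: 0x40
flags (1b) val=0 bits=0x0 at bit 4: 0x40
prio (3b) val=-2 bits=0x6 at bit 1: 0x4c
cnt (1b) val=1 bits=0x1 at bit 0: 0x4d
word = 0x4d → big-endian bytes:
  [0]=0x4d

4d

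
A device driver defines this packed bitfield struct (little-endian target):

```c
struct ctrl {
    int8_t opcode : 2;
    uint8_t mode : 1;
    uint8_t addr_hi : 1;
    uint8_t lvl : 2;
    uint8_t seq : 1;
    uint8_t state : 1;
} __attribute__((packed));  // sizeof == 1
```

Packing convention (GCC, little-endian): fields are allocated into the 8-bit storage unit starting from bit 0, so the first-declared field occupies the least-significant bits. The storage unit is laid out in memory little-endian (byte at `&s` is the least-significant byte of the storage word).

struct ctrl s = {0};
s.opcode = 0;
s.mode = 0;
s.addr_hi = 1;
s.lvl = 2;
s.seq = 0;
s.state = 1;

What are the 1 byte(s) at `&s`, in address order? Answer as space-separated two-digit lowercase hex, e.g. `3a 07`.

opcode:2 = 0 → 0x0 << 0 → word 0x00
mode:1 = 0 → 0x0 << 2 → word 0x00
addr_hi:1 = 1 → 0x1 << 3 → word 0x08
lvl:2 = 2 → 0x2 << 4 → word 0x28
seq:1 = 0 → 0x0 << 6 → word 0x28
state:1 = 1 → 0x1 << 7 → word 0xa8
word = 0xa8 → little-endian bytes:
  [0]=0xa8

a8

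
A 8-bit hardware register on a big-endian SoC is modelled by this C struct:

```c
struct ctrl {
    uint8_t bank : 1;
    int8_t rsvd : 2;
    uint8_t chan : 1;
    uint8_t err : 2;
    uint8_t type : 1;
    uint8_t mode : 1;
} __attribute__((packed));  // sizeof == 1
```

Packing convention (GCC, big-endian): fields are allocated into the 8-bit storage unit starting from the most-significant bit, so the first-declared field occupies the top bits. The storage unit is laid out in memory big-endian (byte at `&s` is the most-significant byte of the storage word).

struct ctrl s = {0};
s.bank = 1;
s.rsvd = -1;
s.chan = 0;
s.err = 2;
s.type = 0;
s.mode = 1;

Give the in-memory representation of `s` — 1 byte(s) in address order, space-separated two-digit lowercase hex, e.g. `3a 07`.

bank:1 = 1 → 0x1 << 7 → word 0x80
rsvd:2 = -1 → 0x3 << 5 → word 0xe0
chan:1 = 0 → 0x0 << 4 → word 0xe0
err:2 = 2 → 0x2 << 2 → word 0xe8
type:1 = 0 → 0x0 << 1 → word 0xe8
mode:1 = 1 → 0x1 << 0 → word 0xe9
word = 0xe9 → big-endian bytes:
  [0]=0xe9

e9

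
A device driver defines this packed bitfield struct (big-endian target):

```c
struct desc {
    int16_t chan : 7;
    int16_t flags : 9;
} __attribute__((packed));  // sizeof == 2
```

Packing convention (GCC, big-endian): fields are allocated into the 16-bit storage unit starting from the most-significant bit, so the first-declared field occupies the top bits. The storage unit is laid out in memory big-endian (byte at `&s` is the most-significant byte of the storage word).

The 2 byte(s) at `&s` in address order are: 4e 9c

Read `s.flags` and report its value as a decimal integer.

156

[0]=0x4e [1]=0x9c (big-endian) → word 0x4e9c
chan [9+:7] = (word>>9) & 0x7f = 39
flags [0+:9] = (word>>0) & 0x1ff = 156  ←
flags signed 9b, MSB=0: value = 156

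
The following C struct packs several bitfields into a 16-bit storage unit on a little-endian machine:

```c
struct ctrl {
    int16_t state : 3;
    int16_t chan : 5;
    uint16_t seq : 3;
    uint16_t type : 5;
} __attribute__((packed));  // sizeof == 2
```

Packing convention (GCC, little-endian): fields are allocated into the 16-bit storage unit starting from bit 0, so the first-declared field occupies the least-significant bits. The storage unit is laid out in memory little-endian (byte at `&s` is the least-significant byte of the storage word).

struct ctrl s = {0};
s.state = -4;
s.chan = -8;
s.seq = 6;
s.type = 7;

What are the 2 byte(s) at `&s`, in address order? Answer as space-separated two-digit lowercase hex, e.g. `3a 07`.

c4 3e

[0+:3] state=-4 & 0x7 = 0x4; word=0x0004
[3+:5] chan=-8 & 0x1f = 0x18; word=0x00c4
[8+:3] seq=6 & 0x7 = 0x6; word=0x06c4
[11+:5] type=7 & 0x1f = 0x7; word=0x3ec4
word = 0x3ec4 → little-endian bytes:
  [0]=0xc4  [1]=0x3e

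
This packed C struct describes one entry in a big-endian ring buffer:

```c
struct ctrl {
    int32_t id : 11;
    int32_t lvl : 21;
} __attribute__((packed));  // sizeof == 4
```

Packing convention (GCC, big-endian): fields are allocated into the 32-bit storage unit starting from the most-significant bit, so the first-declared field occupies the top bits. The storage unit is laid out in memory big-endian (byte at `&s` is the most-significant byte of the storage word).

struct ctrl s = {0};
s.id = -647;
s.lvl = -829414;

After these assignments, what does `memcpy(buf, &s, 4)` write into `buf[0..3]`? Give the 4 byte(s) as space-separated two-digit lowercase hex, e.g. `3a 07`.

id:11 = -647 → 0x579 << 21 → word 0xaf200000
lvl:21 = -829414 → 0x13581a << 0 → word 0xaf33581a
word = 0xaf33581a → big-endian bytes:
  [0]=0xaf  [1]=0x33  [2]=0x58  [3]=0x1a

af 33 58 1a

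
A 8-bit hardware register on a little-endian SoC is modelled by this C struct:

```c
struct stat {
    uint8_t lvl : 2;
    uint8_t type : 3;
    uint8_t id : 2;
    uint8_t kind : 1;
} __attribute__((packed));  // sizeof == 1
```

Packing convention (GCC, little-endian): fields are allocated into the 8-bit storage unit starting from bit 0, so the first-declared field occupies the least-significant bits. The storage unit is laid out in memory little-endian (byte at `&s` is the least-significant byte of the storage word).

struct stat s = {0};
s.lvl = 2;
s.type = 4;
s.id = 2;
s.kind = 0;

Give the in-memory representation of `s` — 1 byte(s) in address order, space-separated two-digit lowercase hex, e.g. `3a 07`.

52

lvl:2 = 2 → 0x2 << 0 → word 0x02
type:3 = 4 → 0x4 << 2 → word 0x12
id:2 = 2 → 0x2 << 5 → word 0x52
kind:1 = 0 → 0x0 << 7 → word 0x52
word = 0x52 → little-endian bytes:
  [0]=0x52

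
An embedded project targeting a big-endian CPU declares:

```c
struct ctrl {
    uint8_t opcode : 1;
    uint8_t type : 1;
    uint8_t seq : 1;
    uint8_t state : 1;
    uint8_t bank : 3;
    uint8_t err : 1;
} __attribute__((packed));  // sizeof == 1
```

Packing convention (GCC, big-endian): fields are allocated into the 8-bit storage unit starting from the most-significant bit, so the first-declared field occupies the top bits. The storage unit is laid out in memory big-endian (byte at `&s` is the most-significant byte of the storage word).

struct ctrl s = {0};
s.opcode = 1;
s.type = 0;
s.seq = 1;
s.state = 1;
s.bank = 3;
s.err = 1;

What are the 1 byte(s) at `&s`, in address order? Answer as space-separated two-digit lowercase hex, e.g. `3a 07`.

b7

opcode (1b) val=1 bits=0x1 at bit 7: 0x80
type (1b) val=0 bits=0x0 at bit 6: 0x80
seq (1b) val=1 bits=0x1 at bit 5: 0xa0
state (1b) val=1 bits=0x1 at bit 4: 0xb0
bank (3b) val=3 bits=0x3 at bit 1: 0xb6
err (1b) val=1 bits=0x1 at bit 0: 0xb7
word = 0xb7 → big-endian bytes:
  [0]=0xb7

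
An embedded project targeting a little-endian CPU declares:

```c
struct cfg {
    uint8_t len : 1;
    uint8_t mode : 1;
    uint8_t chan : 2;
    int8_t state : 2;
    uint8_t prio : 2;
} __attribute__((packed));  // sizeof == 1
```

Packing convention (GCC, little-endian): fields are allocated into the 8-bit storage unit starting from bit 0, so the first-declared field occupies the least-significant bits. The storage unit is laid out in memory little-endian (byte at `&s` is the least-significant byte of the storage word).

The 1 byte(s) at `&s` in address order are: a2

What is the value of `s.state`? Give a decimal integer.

-2

[0]=0xa2 (little-endian) → word 0xa2
len:1 @ bit 0 → (0xa2>>0)&0x1 = 0x0
mode:1 @ bit 1 → (0xa2>>1)&0x1 = 0x1
chan:2 @ bit 2 → (0xa2>>2)&0x3 = 0x0
state:2 @ bit 4 → (0xa2>>4)&0x3 = 0x2  ←
prio:2 @ bit 6 → (0xa2>>6)&0x3 = 0x2
state signed 2b, MSB=1: 2 - 4 = -2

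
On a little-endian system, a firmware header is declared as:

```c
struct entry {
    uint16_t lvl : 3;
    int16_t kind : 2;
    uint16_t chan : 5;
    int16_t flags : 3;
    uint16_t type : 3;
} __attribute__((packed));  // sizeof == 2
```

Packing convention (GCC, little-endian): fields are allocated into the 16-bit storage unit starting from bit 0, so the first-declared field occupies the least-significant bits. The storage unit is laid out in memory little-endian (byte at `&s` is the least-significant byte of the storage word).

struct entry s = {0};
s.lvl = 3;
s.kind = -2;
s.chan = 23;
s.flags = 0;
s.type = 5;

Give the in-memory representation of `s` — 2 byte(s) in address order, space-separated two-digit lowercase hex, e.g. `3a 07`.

f3 a2

[0+:3] lvl=3 & 0x7 = 0x3; word=0x0003
[3+:2] kind=-2 & 0x3 = 0x2; word=0x0013
[5+:5] chan=23 & 0x1f = 0x17; word=0x02f3
[10+:3] flags=0 & 0x7 = 0x0; word=0x02f3
[13+:3] type=5 & 0x7 = 0x5; word=0xa2f3
word = 0xa2f3 → little-endian bytes:
  [0]=0xf3  [1]=0xa2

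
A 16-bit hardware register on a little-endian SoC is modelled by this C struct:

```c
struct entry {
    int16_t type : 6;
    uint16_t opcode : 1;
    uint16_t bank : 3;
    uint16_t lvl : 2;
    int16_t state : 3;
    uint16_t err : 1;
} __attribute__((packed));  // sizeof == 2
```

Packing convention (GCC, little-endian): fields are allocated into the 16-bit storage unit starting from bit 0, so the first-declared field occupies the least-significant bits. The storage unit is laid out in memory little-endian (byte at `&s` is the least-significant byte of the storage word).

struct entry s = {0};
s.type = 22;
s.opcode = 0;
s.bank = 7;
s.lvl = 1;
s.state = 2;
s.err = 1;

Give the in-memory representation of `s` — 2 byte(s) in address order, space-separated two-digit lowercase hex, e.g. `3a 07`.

96 a7

type (6b) val=22 bits=0x16 at bit 0: 0x0016
opcode (1b) val=0 bits=0x0 at bit 6: 0x0016
bank (3b) val=7 bits=0x7 at bit 7: 0x0396
lvl (2b) val=1 bits=0x1 at bit 10: 0x0796
state (3b) val=2 bits=0x2 at bit 12: 0x2796
err (1b) val=1 bits=0x1 at bit 15: 0xa796
word = 0xa796 → little-endian bytes:
  [0]=0x96  [1]=0xa7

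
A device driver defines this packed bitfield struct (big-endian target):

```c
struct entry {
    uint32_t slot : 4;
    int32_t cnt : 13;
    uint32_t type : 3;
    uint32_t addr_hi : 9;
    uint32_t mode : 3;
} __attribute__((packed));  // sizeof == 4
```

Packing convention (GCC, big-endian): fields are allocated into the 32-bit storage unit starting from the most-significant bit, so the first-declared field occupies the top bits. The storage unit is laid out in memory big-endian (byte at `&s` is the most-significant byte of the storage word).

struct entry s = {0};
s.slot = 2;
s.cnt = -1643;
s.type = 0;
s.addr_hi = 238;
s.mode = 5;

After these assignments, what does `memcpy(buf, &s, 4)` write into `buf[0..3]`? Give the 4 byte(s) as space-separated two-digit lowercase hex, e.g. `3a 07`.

2c ca 87 75

slot (4b) val=2 bits=0x2 at bit 28: 0x20000000
cnt (13b) val=-1643 bits=0x1995 at bit 15: 0x2cca8000
type (3b) val=0 bits=0x0 at bit 12: 0x2cca8000
addr_hi (9b) val=238 bits=0xee at bit 3: 0x2cca8770
mode (3b) val=5 bits=0x5 at bit 0: 0x2cca8775
word = 0x2cca8775 → big-endian bytes:
  [0]=0x2c  [1]=0xca  [2]=0x87  [3]=0x75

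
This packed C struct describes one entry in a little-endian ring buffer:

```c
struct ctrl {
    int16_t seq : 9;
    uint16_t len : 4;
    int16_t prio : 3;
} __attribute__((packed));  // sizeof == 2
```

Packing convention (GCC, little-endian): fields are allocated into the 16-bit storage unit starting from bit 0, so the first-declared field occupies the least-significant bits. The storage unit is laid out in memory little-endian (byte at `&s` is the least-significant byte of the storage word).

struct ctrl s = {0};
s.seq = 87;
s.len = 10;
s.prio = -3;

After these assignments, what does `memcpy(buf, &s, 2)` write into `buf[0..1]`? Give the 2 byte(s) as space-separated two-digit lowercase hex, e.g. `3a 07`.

57 b4

seq (9b) val=87 bits=0x57 at bit 0: 0x0057
len (4b) val=10 bits=0xa at bit 9: 0x1457
prio (3b) val=-3 bits=0x5 at bit 13: 0xb457
word = 0xb457 → little-endian bytes:
  [0]=0x57  [1]=0xb4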